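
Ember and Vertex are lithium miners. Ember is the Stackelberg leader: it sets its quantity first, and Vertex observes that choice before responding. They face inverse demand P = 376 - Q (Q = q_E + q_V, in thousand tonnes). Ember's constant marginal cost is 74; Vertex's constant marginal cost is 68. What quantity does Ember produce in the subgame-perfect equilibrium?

The follower Vertex best-responds to any q_E: π_V = (376 - Q)q_V - 68q_V.
Follower FOC: 308 - q_E - 2q_V = 0, so q_V(q_E) = (308 - q_E)/2.
The leader anticipates this reaction. Substituting into P = 376 - Q gives P = 222 - (1/2)q_E, so π_E = (222 - (1/2)q_E)q_E - 74q_E.
Maximising: ∂π_E/∂q_E = 148 - q_E = 0, giving q_E = 148.
Then q_V = (308 - 148)/2 = 80.

148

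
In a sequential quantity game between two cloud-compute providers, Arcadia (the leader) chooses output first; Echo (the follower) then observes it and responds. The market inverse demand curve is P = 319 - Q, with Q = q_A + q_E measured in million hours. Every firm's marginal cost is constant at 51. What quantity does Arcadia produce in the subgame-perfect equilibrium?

Solve by backward induction. Given q_A, the follower Echo maximises π_E = (319 - q_A - q_E)q_E - 51q_E.
∂π_E/∂q_E = 268 - q_A - 2q_E = 0 gives the reaction function q_E = (268 - q_A)/2.
Arcadia substitutes q_E(q_A) into its own profit: π_A = q_A(319 - q_A - (268 - q_A)/2) - 51q_A = (185 - (1/2)q_A)q_A - 51q_A.
Leader FOC: 134 - q_A = 0, so q_A = 134.
Then q_E = (268 - 134)/2 = 67.

134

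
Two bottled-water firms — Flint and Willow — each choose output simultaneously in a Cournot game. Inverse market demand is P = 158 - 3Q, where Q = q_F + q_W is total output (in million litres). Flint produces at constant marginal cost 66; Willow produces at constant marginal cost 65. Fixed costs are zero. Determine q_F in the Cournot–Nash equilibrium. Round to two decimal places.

10.11

Flint's profit: π_F = (158 - 3Q)q_F - (66q_F). Setting ∂π_F/∂q_F = 0: 92 - 6q_F - 3(q_W) = 0.
Willow's profit: π_W = (158 - 3Q)q_W - (65q_W). Setting ∂π_W/∂q_W = 0: 93 - 6q_W - 3(q_F) = 0.
Best responses: q_F = (92 - 3q_W)/6, q_W = (93 - 3q_F)/6.
Solving the pair: q_F = 91/9, q_W = 94/9.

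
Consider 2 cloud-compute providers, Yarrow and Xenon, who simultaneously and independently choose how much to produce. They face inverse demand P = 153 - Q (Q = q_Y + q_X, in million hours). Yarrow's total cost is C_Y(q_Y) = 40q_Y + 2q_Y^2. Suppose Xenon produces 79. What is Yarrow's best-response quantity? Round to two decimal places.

5.67

With the rival's output fixed at 79, Yarrow's profit is π_Y = (153 - 79 - q_Y)q_Y - (40q_Y + 2q_Y²) = (74 - q_Y)q_Y - (40q_Y + 2q_Y²).
∂π_Y/∂q_Y = 34 - 6q_Y = 0, so q_Y = 17/3.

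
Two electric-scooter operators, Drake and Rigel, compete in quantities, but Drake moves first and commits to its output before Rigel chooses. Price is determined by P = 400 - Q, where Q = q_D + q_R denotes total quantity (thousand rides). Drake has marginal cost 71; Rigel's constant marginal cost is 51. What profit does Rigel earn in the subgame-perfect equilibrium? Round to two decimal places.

9457.56

Solve by backward induction. Given q_D, the follower Rigel maximises π_R = (400 - q_D - q_R)q_R - 51q_R.
∂π_R/∂q_R = 349 - q_D - 2q_R = 0 gives the reaction function q_R = (349 - q_D)/2.
Drake substitutes q_R(q_D) into its own profit: π_D = q_D(400 - q_D - (349 - q_D)/2) - 71q_D = (451/2 - (1/2)q_D)q_D - 71q_D.
Leader FOC: 309/2 - q_D = 0, so q_D = 309/2.
Then q_R = (349 - 309/2)/2 = 389/4.
Price P = 400 - 1007/4 = 593/4.
Rigel's profit: (593/4 - 51)·(389/4) = 9457.5625.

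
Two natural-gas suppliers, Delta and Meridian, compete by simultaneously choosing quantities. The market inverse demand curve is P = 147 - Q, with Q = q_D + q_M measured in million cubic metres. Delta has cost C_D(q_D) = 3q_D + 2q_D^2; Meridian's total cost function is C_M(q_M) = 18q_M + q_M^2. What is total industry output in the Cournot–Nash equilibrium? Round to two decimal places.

Delta's profit: π_D = (147 - Q)q_D - (3q_D + 2q_D²). Setting ∂π_D/∂q_D = 0: 144 - 6q_D - (q_M) = 0.
Meridian's profit: π_M = (147 - Q)q_M - (18q_M + q_M²). Setting ∂π_M/∂q_M = 0: 129 - 4q_M - (q_D) = 0.
Best responses: q_D = (144 - q_M)/6, q_M = (129 - q_D)/4.
Solving the pair: q_D = 447/23, q_M = 630/23.
Total output Q = 447/23 + 630/23 = 1077/23.

46.83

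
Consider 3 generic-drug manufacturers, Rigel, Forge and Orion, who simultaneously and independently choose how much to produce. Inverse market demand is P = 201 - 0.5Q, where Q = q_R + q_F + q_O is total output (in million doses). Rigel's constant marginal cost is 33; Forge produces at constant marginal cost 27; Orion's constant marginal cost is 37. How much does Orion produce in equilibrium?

Rigel's profit: π_R = (201 - 0.5Q)q_R - (33q_R). Setting ∂π_R/∂q_R = 0: 168 - q_R - (1/2)(q_F + q_O) = 0.
Forge's first-order condition: 174 - q_F - (1/2)(q_R + q_O) = 0.
Orion's profit: π_O = (201 - 0.5Q)q_O - (37q_O). Setting ∂π_O/∂q_O = 0: 164 - q_O - (1/2)(q_R + q_F) = 0.
Adding the 3 first-order conditions: 506 − 2Q = 0, so Q = 253.
Back-substituting: q_R = (168 − 253/2)/(1/2) = 83, q_F = (174 − 253/2)/(1/2) = 95, q_O = (164 − 253/2)/(1/2) = 75.

75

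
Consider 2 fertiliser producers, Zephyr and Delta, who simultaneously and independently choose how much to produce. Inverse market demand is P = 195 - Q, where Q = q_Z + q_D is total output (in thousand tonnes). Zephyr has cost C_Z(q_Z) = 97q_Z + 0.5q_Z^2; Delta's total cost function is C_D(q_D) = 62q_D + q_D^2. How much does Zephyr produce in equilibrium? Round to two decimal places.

Zephyr's profit: π_Z = (195 - Q)q_Z - (97q_Z + (1/2)q_Z²). Setting ∂π_Z/∂q_Z = 0: 98 - 3q_Z - (q_D) = 0.
Delta's first-order condition: 133 - 4q_D - (q_Z) = 0.
So q_Z = (98 - q_D)/3 and q_D = (133 - q_Z)/4.
Solving the pair: q_Z = 259/11, q_D = 301/11.

23.55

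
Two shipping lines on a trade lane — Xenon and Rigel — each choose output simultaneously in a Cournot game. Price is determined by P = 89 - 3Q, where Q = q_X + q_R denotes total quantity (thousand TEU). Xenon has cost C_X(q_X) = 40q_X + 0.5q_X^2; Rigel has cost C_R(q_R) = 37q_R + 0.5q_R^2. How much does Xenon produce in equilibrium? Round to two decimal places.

4.68

Xenon's profit: π_X = (89 - 3Q)q_X - (40q_X + (1/2)q_X²). Setting ∂π_X/∂q_X = 0: 49 - 7q_X - 3(q_R) = 0.
Rigel's first-order condition: 52 - 7q_R - 3(q_X) = 0.
Rearranging gives the reaction functions q_X = (49 - 3q_R)/7 and q_R = (52 - 3q_X)/7.
Solving the pair: q_X = 187/40, q_R = 217/40.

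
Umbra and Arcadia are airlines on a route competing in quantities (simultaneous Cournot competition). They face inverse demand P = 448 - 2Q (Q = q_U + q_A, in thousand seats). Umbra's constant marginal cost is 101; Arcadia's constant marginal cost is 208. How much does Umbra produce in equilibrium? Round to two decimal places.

75.67

Umbra's profit: π_U = (448 - 2Q)q_U - (101q_U). Setting ∂π_U/∂q_U = 0: 347 - 4q_U - 2(q_A) = 0.
Arcadia's profit: π_A = (448 - 2Q)q_A - (208q_A). Setting ∂π_A/∂q_A = 0: 240 - 4q_A - 2(q_U) = 0.
Best responses: q_U = (347 - 2q_A)/4, q_A = (240 - 2q_U)/4.
Solving the pair: q_U = 227/3, q_A = 133/6.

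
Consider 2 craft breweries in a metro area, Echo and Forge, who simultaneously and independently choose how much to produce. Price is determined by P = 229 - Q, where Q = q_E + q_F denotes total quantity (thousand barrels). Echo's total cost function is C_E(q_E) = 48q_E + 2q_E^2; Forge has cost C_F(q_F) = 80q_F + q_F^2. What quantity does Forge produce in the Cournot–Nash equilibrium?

Echo's profit: π_E = (229 - Q)q_E - (48q_E + 2q_E²). Setting ∂π_E/∂q_E = 0: 181 - 6q_E - (q_F) = 0.
Forge's first-order condition: 149 - 4q_F - (q_E) = 0.
Rearranging gives the reaction functions q_E = (181 - q_F)/6 and q_F = (149 - q_E)/4.
Substituting one into the other gives q_E = 25 and q_F = 31.

31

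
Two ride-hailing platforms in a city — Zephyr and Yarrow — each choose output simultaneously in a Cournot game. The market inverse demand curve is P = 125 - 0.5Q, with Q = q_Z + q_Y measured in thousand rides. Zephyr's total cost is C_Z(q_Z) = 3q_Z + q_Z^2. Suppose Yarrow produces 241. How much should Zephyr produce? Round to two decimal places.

With the rival's output fixed at 241, Zephyr's profit is π_Z = (125 - (1/2)·241 - (1/2)q_Z)q_Z - (3q_Z + q_Z²) = (9/2 - (1/2)q_Z)q_Z - (3q_Z + q_Z²).
∂π_Z/∂q_Z = 3/2 - 3q_Z = 0, so q_Z = 1/2.

0.50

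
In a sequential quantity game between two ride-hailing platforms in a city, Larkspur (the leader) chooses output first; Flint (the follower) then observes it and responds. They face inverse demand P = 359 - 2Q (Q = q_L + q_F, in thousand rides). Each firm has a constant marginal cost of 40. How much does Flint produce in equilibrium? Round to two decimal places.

39.88

Solve by backward induction. Given q_L, the follower Flint maximises π_F = (359 - 2q_L - 2q_F)q_F - 40q_F.
∂π_F/∂q_F = 319 - 2q_L - 4q_F = 0 gives the reaction function q_F = (319 - 2q_L)/4.
The leader anticipates this reaction. Substituting into P = 359 - 2Q gives P = 399/2 - q_L, so π_L = (399/2 - q_L)q_L - 40q_L.
The leader's first-order condition 319/2 - 2q_L = 0 yields q_L = 319/4.
Then q_F = (319 - 2·(319/4))/4 = 319/8.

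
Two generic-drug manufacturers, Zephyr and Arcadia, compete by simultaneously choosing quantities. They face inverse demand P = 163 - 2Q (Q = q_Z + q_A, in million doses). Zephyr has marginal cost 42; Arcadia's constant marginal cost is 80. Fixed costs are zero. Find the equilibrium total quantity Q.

34

Zephyr's profit: π_Z = (163 - 2Q)q_Z - (42q_Z). Setting ∂π_Z/∂q_Z = 0: 121 - 4q_Z - 2(q_A) = 0.
Arcadia's profit: π_A = (163 - 2Q)q_A - (80q_A). Setting ∂π_A/∂q_A = 0: 83 - 4q_A - 2(q_Z) = 0.
Rearranging gives the reaction functions q_Z = (121 - 2q_A)/4 and q_A = (83 - 2q_Z)/4.
Solving the pair: q_Z = 53/2, q_A = 15/2.
Total output Q = 53/2 + 15/2 = 34.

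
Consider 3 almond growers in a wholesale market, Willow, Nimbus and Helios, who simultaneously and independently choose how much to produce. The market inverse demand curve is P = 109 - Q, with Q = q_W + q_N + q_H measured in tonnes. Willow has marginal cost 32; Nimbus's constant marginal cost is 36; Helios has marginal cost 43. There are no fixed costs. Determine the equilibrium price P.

55

Willow's profit: π_W = (109 - Q)q_W - (32q_W). Setting ∂π_W/∂q_W = 0: 77 - 2q_W - (q_N + q_H) = 0.
Nimbus's profit: π_N = (109 - Q)q_N - (36q_N). Setting ∂π_N/∂q_N = 0: 73 - 2q_N - (q_W + q_H) = 0.
Helios's first-order condition: 66 - 2q_H - (q_W + q_N) = 0.
Adding the 3 conditions: 216 − 2Q − 2Q = 0, i.e. Q = 54.
Back-substituting: q_W = (77 − 54) = 23, q_N = (73 − 54) = 19, q_H = (66 − 54) = 12.
Total output Q = 54, so price P = 109 - 54 = 55.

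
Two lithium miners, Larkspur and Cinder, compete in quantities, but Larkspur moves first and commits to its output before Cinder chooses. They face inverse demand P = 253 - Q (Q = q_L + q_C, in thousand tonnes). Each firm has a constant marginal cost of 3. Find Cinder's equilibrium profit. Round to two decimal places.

3906.25

Solve by backward induction. Given q_L, the follower Cinder maximises π_C = (253 - q_L - q_C)q_C - 3q_C.
∂π_C/∂q_C = 250 - q_L - 2q_C = 0 gives the reaction function q_C = (250 - q_L)/2.
The leader anticipates this reaction. Substituting into P = 253 - Q gives P = 128 - (1/2)q_L, so π_L = (128 - (1/2)q_L)q_L - 3q_L.
The leader's first-order condition 125 - q_L = 0 yields q_L = 125.
Then q_C = (250 - 125)/2 = 125/2.
Price P = 253 - 375/2 = 131/2.
Cinder's profit: (131/2 - 3)·(125/2) = 3906.2500.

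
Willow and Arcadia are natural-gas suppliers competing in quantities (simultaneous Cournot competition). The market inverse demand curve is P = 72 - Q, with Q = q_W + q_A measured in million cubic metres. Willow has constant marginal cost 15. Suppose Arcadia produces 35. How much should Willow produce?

With the rival's output fixed at 35, Willow's profit is π_W = (72 - 35 - q_W)q_W - (15q_W) = (37 - q_W)q_W - (15q_W).
∂π_W/∂q_W = 22 - 2q_W = 0, so q_W = 11.

11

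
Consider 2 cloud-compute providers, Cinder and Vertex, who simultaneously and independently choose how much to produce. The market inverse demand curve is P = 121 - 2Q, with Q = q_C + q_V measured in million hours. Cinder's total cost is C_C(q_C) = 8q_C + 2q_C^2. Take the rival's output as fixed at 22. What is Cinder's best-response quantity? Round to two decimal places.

8.63

With the rival's output fixed at 22, Cinder's profit is π_C = (121 - 2·22 - 2q_C)q_C - (8q_C + 2q_C²) = (77 - 2q_C)q_C - (8q_C + 2q_C²).
∂π_C/∂q_C = 69 - 8q_C = 0, so q_C = 69/8.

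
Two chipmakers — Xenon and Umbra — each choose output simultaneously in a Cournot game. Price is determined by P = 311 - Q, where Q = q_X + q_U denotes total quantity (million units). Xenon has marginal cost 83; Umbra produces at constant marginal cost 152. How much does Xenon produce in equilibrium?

Xenon's profit: π_X = (311 - Q)q_X - (83q_X). Setting ∂π_X/∂q_X = 0: 228 - 2q_X - (q_U) = 0.
Umbra's first-order condition: 159 - 2q_U - (q_X) = 0.
Rearranging gives the reaction functions q_X = (228 - q_U)/2 and q_U = (159 - q_X)/2.
Substituting one into the other gives q_X = 99 and q_U = 30.

99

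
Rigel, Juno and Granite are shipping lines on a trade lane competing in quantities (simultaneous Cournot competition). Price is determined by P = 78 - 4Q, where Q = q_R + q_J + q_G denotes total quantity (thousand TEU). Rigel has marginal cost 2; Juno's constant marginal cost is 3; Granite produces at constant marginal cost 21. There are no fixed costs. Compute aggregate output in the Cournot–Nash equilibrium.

Rigel's profit: π_R = (78 - 4Q)q_R - (2q_R). Setting ∂π_R/∂q_R = 0: 76 - 8q_R - 4(q_J + q_G) = 0.
Juno's profit: π_J = (78 - 4Q)q_J - (3q_J). Setting ∂π_J/∂q_J = 0: 75 - 8q_J - 4(q_R + q_G) = 0.
Granite's profit: π_G = (78 - 4Q)q_G - (21q_G). Setting ∂π_G/∂q_G = 0: 57 - 8q_G - 4(q_R + q_J) = 0.
Summing all 3 equations gives 208 − 16Q = 0, hence Q = 13.
Back-substituting: q_R = (76 − 52)/4 = 6, q_J = (75 − 52)/4 = 23/4, q_G = (57 − 52)/4 = 5/4.
Total output Q = 6 + 23/4 + 5/4 = 13.

13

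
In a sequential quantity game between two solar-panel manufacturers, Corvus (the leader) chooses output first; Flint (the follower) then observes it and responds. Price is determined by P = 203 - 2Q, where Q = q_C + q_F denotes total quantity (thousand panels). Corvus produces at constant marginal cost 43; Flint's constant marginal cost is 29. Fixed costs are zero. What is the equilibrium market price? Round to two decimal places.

Solve by backward induction. Given q_C, the follower Flint maximises π_F = (203 - 2q_C - 2q_F)q_F - 29q_F.
∂π_F/∂q_F = 174 - 2q_C - 4q_F = 0 gives the reaction function q_F = (174 - 2q_C)/4.
Corvus substitutes q_F(q_C) into its own profit: π_C = q_C(203 - 2q_C - (174 - 2q_C)/2) - 43q_C = (116 - q_C)q_C - 43q_C.
Maximising: ∂π_C/∂q_C = 73 - 2q_C = 0, giving q_C = 73/2.
Then q_F = (174 - 2·(73/2))/4 = 101/4.
Total output Q = 247/4, so price P = 203 - 2·(247/4) = 159/2.

79.50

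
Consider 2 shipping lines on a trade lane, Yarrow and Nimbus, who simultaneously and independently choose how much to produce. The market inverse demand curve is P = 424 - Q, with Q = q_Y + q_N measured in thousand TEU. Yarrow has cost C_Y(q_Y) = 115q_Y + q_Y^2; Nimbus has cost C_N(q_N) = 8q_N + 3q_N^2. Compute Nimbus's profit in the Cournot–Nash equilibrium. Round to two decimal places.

7642.14

Yarrow's profit: π_Y = (424 - Q)q_Y - (115q_Y + q_Y²). Setting ∂π_Y/∂q_Y = 0: 309 - 4q_Y - (q_N) = 0.
Nimbus's profit: π_N = (424 - Q)q_N - (8q_N + 3q_N²). Setting ∂π_N/∂q_N = 0: 416 - 8q_N - (q_Y) = 0.
Best responses: q_Y = (309 - q_N)/4, q_N = (416 - q_Y)/8.
Substituting one into the other gives q_Y = 66.3226 and q_N = 1355/31.
Price P = 424 - 110.0323 = 313.9677.
Nimbus's profit: 313.9677·(1355/31) - 8·(1355/31) - 3(1355/31)² = 7642.1436.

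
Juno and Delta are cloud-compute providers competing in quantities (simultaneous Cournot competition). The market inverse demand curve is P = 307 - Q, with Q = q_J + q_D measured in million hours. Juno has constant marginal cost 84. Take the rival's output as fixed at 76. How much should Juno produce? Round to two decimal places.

With the rival's output fixed at 76, Juno's profit is π_J = (307 - 76 - q_J)q_J - (84q_J) = (231 - q_J)q_J - (84q_J).
∂π_J/∂q_J = 147 - 2q_J = 0, so q_J = 147/2.

73.50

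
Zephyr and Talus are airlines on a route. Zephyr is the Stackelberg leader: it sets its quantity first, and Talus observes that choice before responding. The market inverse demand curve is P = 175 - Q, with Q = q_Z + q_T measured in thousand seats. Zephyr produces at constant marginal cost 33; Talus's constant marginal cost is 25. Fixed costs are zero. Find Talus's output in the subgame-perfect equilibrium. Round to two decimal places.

41.50

The follower Talus best-responds to any q_Z: π_T = (175 - Q)q_T - 25q_T.
Follower FOC: 150 - q_Z - 2q_T = 0, so q_T(q_Z) = (150 - q_Z)/2.
The leader anticipates this reaction. Substituting into P = 175 - Q gives P = 100 - (1/2)q_Z, so π_Z = (100 - (1/2)q_Z)q_Z - 33q_Z.
Maximising: ∂π_Z/∂q_Z = 67 - q_Z = 0, giving q_Z = 67.
Then q_T = (150 - 67)/2 = 83/2.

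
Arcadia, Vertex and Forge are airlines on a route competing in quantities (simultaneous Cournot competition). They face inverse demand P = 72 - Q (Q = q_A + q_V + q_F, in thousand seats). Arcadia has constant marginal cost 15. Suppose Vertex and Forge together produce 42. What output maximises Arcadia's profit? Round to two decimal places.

With rivals' combined output fixed at 42, Arcadia's profit is π_A = (72 - 42 - q_A)q_A - (15q_A) = (30 - q_A)q_A - (15q_A).
∂π_A/∂q_A = 15 - 2q_A = 0, so q_A = 15/2.

7.50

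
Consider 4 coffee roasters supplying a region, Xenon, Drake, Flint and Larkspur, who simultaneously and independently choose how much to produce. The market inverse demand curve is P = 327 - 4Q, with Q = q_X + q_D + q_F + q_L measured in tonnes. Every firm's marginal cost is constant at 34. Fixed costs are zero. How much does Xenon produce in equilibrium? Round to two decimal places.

14.65

Each firm earns π_i = (327 - 4Q)q_i - 34q_i.
Setting ∂π_i/∂q_i = 0 with rivals' quantities fixed: 293 - 8q_i - 4·Σ_{j≠i} q_j = 0.
With identical firms every q_j equals q_i, so Σ_{j≠i} q_j = 3q_i and 293 = 20q_i, giving q_i = 293/20.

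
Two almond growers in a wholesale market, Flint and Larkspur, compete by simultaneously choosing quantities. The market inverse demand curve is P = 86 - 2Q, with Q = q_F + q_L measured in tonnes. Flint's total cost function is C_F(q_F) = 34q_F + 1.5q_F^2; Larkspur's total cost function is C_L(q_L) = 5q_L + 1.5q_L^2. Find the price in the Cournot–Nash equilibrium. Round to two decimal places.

56.44

Flint's profit: π_F = (86 - 2Q)q_F - (34q_F + (3/2)q_F²). Setting ∂π_F/∂q_F = 0: 52 - 7q_F - 2(q_L) = 0.
Larkspur's first-order condition: 81 - 7q_L - 2(q_F) = 0.
So q_F = (52 - 2q_L)/7 and q_L = (81 - 2q_F)/7.
Substituting one into the other gives q_F = 202/45 and q_L = 463/45.
Total output Q = 133/9, so price P = 86 - 2·(133/9) = 508/9.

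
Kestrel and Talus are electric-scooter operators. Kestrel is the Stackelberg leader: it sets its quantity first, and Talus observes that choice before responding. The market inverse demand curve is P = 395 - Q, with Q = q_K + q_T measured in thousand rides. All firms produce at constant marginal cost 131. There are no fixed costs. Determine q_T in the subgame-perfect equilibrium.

Solve by backward induction. Given q_K, the follower Talus maximises π_T = (395 - q_K - q_T)q_T - 131q_T.
Setting the follower's marginal profit to zero, 264 - q_K - 2q_T = 0, i.e. q_T = (264 - q_K)/2.
The leader anticipates this reaction. Substituting into P = 395 - Q gives P = 263 - (1/2)q_K, so π_K = (263 - (1/2)q_K)q_K - 131q_K.
Leader FOC: 132 - q_K = 0, so q_K = 132.
Then q_T = (264 - 132)/2 = 66.

66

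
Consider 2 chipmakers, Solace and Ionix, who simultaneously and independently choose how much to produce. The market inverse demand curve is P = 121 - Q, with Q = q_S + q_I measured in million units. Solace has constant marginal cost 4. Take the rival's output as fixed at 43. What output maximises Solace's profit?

With the rival's output fixed at 43, Solace's profit is π_S = (121 - 43 - q_S)q_S - (4q_S) = (78 - q_S)q_S - (4q_S).
∂π_S/∂q_S = 74 - 2q_S = 0, so q_S = 37.

37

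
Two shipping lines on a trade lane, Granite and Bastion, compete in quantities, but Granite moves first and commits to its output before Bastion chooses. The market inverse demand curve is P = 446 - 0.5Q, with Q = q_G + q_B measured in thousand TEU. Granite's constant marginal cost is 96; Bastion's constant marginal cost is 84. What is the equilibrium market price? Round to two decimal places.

Solve by backward induction. Given q_G, the follower Bastion maximises π_B = (446 - (1/2)q_G - (1/2)q_B)q_B - 84q_B.
Setting the follower's marginal profit to zero, 362 - (1/2)q_G - q_B = 0, i.e. q_B = (362 - (1/2)q_G).
The leader anticipates this reaction. Substituting into P = 446 - 0.5Q gives P = 265 - (1/4)q_G, so π_G = (265 - (1/4)q_G)q_G - 96q_G.
Maximising: ∂π_G/∂q_G = 169 - (1/2)q_G = 0, giving q_G = 338.
Then q_B = (362 - (1/2)·338) = 193.
Total output Q = 531, so price P = 446 - (1/2)·531 = 361/2.

180.50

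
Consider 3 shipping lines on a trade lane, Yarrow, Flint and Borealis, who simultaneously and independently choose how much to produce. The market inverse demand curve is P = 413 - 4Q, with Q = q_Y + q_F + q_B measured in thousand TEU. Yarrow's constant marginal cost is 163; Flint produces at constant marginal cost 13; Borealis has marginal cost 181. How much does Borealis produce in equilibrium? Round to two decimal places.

Yarrow's profit: π_Y = (413 - 4Q)q_Y - (163q_Y). Setting ∂π_Y/∂q_Y = 0: 250 - 8q_Y - 4(q_F + q_B) = 0.
Flint's first-order condition: 400 - 8q_F - 4(q_Y + q_B) = 0.
Borealis's profit: π_B = (413 - 4Q)q_B - (181q_B). Setting ∂π_B/∂q_B = 0: 232 - 8q_B - 4(q_Y + q_F) = 0.
Adding the 3 first-order conditions: 882 − 16Q = 0, so Q = 441/8.
Back-substituting: q_Y = (250 − 441/2)/4 = 59/8, q_F = (400 − 441/2)/4 = 359/8, q_B = (232 − 441/2)/4 = 23/8.

2.88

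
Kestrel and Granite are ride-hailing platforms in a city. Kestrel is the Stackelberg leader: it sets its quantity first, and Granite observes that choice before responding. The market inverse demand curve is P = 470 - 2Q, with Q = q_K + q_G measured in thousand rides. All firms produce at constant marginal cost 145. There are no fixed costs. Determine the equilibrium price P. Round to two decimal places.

226.25

Solve by backward induction. Given q_K, the follower Granite maximises π_G = (470 - 2q_K - 2q_G)q_G - 145q_G.
∂π_G/∂q_G = 325 - 2q_K - 4q_G = 0 gives the reaction function q_G = (325 - 2q_K)/4.
The leader anticipates this reaction. Substituting into P = 470 - 2Q gives P = 615/2 - q_K, so π_K = (615/2 - q_K)q_K - 145q_K.
Maximising: ∂π_K/∂q_K = 325/2 - 2q_K = 0, giving q_K = 325/4.
Then q_G = (325 - 2·(325/4))/4 = 325/8.
Total output Q = 975/8, so price P = 470 - 2·(975/8) = 905/4.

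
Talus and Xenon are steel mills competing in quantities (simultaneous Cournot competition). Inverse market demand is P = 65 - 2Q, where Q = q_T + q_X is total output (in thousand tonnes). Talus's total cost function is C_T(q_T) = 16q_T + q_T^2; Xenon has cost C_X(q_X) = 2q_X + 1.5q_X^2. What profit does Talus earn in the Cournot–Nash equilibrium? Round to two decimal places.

97.83

Talus's profit: π_T = (65 - 2Q)q_T - (16q_T + q_T²). Setting ∂π_T/∂q_T = 0: 49 - 6q_T - 2(q_X) = 0.
Xenon's first-order condition: 63 - 7q_X - 2(q_T) = 0.
Rearranging gives the reaction functions q_T = (49 - 2q_X)/6 and q_X = (63 - 2q_T)/7.
Substituting one into the other gives q_T = 217/38 and q_X = 140/19.
Price P = 65 - 2·(497/38) = 738/19.
Talus's profit: (738/19)·(217/38) - 16·(217/38) - (217/38)² = 97.8303.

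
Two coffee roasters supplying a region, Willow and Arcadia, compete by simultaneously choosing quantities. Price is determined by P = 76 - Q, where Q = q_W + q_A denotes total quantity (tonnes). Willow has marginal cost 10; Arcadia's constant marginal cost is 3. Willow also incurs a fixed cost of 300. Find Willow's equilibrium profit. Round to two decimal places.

Willow's profit: π_W = (76 - Q)q_W - (10q_W). Setting ∂π_W/∂q_W = 0: 66 - 2q_W - (q_A) = 0.
Arcadia's first-order condition: 73 - 2q_A - (q_W) = 0.
So q_W = (66 - q_A)/2 and q_A = (73 - q_W)/2.
Substituting one into the other gives q_W = 59/3 and q_A = 80/3.
Price P = 76 - 139/3 = 89/3.
Willow's profit: (89/3 - 10)·(59/3) - 300 = 781/9.

86.78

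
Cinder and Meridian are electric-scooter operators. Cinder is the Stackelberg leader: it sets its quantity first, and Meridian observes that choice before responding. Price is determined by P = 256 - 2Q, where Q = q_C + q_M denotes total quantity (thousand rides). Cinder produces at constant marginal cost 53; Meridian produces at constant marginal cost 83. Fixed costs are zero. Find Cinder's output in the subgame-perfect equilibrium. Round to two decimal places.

58.25

The follower Meridian best-responds to any q_C: π_M = (256 - 2Q)q_M - 83q_M.
∂π_M/∂q_M = 173 - 2q_C - 4q_M = 0 gives the reaction function q_M = (173 - 2q_C)/4.
The leader anticipates this reaction. Substituting into P = 256 - 2Q gives P = 339/2 - q_C, so π_C = (339/2 - q_C)q_C - 53q_C.
Maximising: ∂π_C/∂q_C = 233/2 - 2q_C = 0, giving q_C = 233/4.
Then q_M = (173 - 2·(233/4))/4 = 113/8.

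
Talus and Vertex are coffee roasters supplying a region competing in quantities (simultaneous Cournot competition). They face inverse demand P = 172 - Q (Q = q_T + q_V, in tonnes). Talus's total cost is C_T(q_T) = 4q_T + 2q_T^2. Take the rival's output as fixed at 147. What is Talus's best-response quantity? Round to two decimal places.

3.50

With the rival's output fixed at 147, Talus's profit is π_T = (172 - 147 - q_T)q_T - (4q_T + 2q_T²) = (25 - q_T)q_T - (4q_T + 2q_T²).
∂π_T/∂q_T = 21 - 6q_T = 0, so q_T = 7/2.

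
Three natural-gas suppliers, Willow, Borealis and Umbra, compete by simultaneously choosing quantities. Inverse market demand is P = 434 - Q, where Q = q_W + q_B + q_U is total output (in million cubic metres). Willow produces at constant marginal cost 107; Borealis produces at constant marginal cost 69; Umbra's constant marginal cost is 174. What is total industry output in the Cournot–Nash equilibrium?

238

Willow's profit: π_W = (434 - Q)q_W - (107q_W). Setting ∂π_W/∂q_W = 0: 327 - 2q_W - (q_B + q_U) = 0.
Borealis's first-order condition: 365 - 2q_B - (q_W + q_U) = 0.
Umbra's first-order condition: 260 - 2q_U - (q_W + q_B) = 0.
Adding the 3 first-order conditions: 952 − 4Q = 0, so Q = 238.
Back-substituting: q_W = (327 − 238) = 89, q_B = (365 − 238) = 127, q_U = (260 − 238) = 22.
Total output Q = 89 + 127 + 22 = 238.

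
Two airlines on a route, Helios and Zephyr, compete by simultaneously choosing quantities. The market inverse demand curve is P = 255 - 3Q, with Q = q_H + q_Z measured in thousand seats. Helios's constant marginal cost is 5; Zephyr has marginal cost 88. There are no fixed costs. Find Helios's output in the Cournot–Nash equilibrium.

Helios's profit: π_H = (255 - 3Q)q_H - (5q_H). Setting ∂π_H/∂q_H = 0: 250 - 6q_H - 3(q_Z) = 0.
Zephyr's first-order condition: 167 - 6q_Z - 3(q_H) = 0.
So q_H = (250 - 3q_Z)/6 and q_Z = (167 - 3q_H)/6.
Substituting one into the other gives q_H = 37 and q_Z = 28/3.

37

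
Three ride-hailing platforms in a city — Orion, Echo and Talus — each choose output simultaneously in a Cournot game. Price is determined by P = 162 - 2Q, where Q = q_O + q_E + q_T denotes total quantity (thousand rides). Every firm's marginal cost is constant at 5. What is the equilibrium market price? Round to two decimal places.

A representative firm's profit is π_i = q_i(162 - 2Q) - 5q_i.
First-order condition (treating rivals' output as given): 157 - 4q_i - 2·Σ_{j≠i} q_j = 0.
With identical firms every q_j equals q_i, so Σ_{j≠i} q_j = 2q_i and 157 = 8q_i, giving q_i = 157/8.
Total output Q = 471/8, so price P = 162 - 2·(471/8) = 177/4.

44.25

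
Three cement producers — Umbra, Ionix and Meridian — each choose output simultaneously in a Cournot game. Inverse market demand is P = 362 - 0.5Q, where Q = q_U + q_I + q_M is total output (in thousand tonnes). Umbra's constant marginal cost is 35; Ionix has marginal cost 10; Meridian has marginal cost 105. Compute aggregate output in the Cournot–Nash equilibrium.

Umbra's profit: π_U = (362 - 0.5Q)q_U - (35q_U). Setting ∂π_U/∂q_U = 0: 327 - q_U - (1/2)(q_I + q_M) = 0.
Ionix's first-order condition: 352 - q_I - (1/2)(q_U + q_M) = 0.
Meridian's profit: π_M = (362 - 0.5Q)q_M - (105q_M). Setting ∂π_M/∂q_M = 0: 257 - q_M - (1/2)(q_U + q_I) = 0.
Adding the 3 first-order conditions: 936 − 2Q = 0, so Q = 468.
Back-substituting: q_U = (327 − 234)/(1/2) = 186, q_I = (352 − 234)/(1/2) = 236, q_M = (257 − 234)/(1/2) = 46.
Total output Q = 186 + 236 + 46 = 468.

468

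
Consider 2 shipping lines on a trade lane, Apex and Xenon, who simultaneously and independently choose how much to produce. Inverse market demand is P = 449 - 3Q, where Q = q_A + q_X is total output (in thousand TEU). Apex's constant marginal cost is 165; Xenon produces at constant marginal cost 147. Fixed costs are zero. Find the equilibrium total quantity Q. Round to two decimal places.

Apex's profit: π_A = (449 - 3Q)q_A - (165q_A). Setting ∂π_A/∂q_A = 0: 284 - 6q_A - 3(q_X) = 0.
Xenon's profit: π_X = (449 - 3Q)q_X - (147q_X). Setting ∂π_X/∂q_X = 0: 302 - 6q_X - 3(q_A) = 0.
So q_A = (284 - 3q_X)/6 and q_X = (302 - 3q_A)/6.
Solving the pair: q_A = 266/9, q_X = 320/9.
Total output Q = 266/9 + 320/9 = 586/9.

65.11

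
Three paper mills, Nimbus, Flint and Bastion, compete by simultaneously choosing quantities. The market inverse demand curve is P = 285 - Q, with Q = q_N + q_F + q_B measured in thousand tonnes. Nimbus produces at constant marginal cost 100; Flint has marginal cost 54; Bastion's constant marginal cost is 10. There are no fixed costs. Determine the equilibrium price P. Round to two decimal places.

112.25

Nimbus's profit: π_N = (285 - Q)q_N - (100q_N). Setting ∂π_N/∂q_N = 0: 185 - 2q_N - (q_F + q_B) = 0.
Flint's profit: π_F = (285 - Q)q_F - (54q_F). Setting ∂π_F/∂q_F = 0: 231 - 2q_F - (q_N + q_B) = 0.
Bastion's profit: π_B = (285 - Q)q_B - (10q_B). Setting ∂π_B/∂q_B = 0: 275 - 2q_B - (q_N + q_F) = 0.
Adding the 3 conditions: 691 − 2Q − 2Q = 0, i.e. Q = 691/4.
Back-substituting: q_N = (185 − 691/4) = 49/4, q_F = (231 − 691/4) = 233/4, q_B = (275 − 691/4) = 409/4.
Total output Q = 691/4, so price P = 285 - 691/4 = 449/4.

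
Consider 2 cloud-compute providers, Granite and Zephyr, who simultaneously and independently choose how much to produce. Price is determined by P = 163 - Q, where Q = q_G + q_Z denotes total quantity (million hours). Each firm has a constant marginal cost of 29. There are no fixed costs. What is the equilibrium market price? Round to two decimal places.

A representative firm's profit is π_i = q_i(163 - Q) - 29q_i.
First-order condition (treating rivals' output as given): 134 - 2q_i - q_j = 0.
By symmetry each firm produces the same amount; substituting q_j = q_i yields q_i = 134/3.
Total output Q = 268/3, so price P = 163 - 268/3 = 221/3.

73.67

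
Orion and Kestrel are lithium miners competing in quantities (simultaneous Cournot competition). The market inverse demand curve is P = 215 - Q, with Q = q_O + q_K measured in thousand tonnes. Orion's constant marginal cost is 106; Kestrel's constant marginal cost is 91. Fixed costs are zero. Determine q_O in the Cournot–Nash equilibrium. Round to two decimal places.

31.33

Orion's profit: π_O = (215 - Q)q_O - (106q_O). Setting ∂π_O/∂q_O = 0: 109 - 2q_O - (q_K) = 0.
Kestrel's first-order condition: 124 - 2q_K - (q_O) = 0.
Rearranging gives the reaction functions q_O = (109 - q_K)/2 and q_K = (124 - q_O)/2.
Substituting one into the other gives q_O = 94/3 and q_K = 139/3.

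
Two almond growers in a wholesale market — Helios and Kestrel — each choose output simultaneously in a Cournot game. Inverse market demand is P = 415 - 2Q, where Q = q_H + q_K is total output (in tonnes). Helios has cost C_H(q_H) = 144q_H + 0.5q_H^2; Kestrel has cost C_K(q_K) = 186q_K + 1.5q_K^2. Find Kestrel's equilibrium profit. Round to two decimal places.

Helios's profit: π_H = (415 - 2Q)q_H - (144q_H + (1/2)q_H²). Setting ∂π_H/∂q_H = 0: 271 - 5q_H - 2(q_K) = 0.
Kestrel's first-order condition: 229 - 7q_K - 2(q_H) = 0.
Rearranging gives the reaction functions q_H = (271 - 2q_K)/5 and q_K = (229 - 2q_H)/7.
Solving the pair: q_H = 1439/31, q_K = 603/31.
Price P = 415 - 2·65.8710 = 283.2581.
Kestrel's profit: 283.2581·(603/31) - 186·(603/31) - (3/2)(603/31)² = 1324.2784.

1324.28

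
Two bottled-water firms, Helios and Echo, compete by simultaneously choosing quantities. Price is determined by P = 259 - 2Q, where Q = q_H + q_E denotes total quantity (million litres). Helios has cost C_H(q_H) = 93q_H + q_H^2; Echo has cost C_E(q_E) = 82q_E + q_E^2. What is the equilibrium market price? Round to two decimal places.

173.25

Helios's profit: π_H = (259 - 2Q)q_H - (93q_H + q_H²). Setting ∂π_H/∂q_H = 0: 166 - 6q_H - 2(q_E) = 0.
Echo's first-order condition: 177 - 6q_E - 2(q_H) = 0.
Best responses: q_H = (166 - 2q_E)/6, q_E = (177 - 2q_H)/6.
Solving the pair: q_H = 321/16, q_E = 365/16.
Total output Q = 343/8, so price P = 259 - 2·(343/8) = 693/4.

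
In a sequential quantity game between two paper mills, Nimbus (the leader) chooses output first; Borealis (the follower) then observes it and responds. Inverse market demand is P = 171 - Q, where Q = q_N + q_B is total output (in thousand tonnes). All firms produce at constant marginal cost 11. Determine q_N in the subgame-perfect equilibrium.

80

Solve by backward induction. Given q_N, the follower Borealis maximises π_B = (171 - q_N - q_B)q_B - 11q_B.
Follower FOC: 160 - q_N - 2q_B = 0, so q_B(q_N) = (160 - q_N)/2.
The leader anticipates this reaction. Substituting into P = 171 - Q gives P = 91 - (1/2)q_N, so π_N = (91 - (1/2)q_N)q_N - 11q_N.
Maximising: ∂π_N/∂q_N = 80 - q_N = 0, giving q_N = 80.
Then q_B = (160 - 80)/2 = 40.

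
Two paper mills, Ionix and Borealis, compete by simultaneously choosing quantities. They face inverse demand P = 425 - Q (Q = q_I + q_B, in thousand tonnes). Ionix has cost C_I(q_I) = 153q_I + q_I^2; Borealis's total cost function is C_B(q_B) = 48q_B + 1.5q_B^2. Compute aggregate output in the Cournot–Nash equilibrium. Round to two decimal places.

Ionix's profit: π_I = (425 - Q)q_I - (153q_I + q_I²). Setting ∂π_I/∂q_I = 0: 272 - 4q_I - (q_B) = 0.
Borealis's first-order condition: 377 - 5q_B - (q_I) = 0.
Best responses: q_I = (272 - q_B)/4, q_B = (377 - q_I)/5.
Substituting one into the other gives q_I = 983/19 and q_B = 1236/19.
Total output Q = 983/19 + 1236/19 = 116.7895.

116.79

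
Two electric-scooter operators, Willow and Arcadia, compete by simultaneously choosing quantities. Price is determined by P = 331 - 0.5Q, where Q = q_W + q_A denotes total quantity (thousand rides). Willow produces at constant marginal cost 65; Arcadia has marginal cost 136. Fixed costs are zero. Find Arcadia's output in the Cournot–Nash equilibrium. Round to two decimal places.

Willow's profit: π_W = (331 - 0.5Q)q_W - (65q_W). Setting ∂π_W/∂q_W = 0: 266 - q_W - (1/2)(q_A) = 0.
Arcadia's profit: π_A = (331 - 0.5Q)q_A - (136q_A). Setting ∂π_A/∂q_A = 0: 195 - q_A - (1/2)(q_W) = 0.
Rearranging gives the reaction functions q_W = (266 - (1/2)q_A) and q_A = (195 - (1/2)q_W).
Substituting one into the other gives q_W = 674/3 and q_A = 248/3.

82.67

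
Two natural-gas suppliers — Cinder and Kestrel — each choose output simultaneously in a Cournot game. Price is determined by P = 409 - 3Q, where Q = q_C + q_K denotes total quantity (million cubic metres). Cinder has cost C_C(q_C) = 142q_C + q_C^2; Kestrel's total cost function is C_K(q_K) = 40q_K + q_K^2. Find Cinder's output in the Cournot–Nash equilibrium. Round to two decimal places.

18.71

Cinder's profit: π_C = (409 - 3Q)q_C - (142q_C + q_C²). Setting ∂π_C/∂q_C = 0: 267 - 8q_C - 3(q_K) = 0.
Kestrel's profit: π_K = (409 - 3Q)q_K - (40q_K + q_K²). Setting ∂π_K/∂q_K = 0: 369 - 8q_K - 3(q_C) = 0.
Rearranging gives the reaction functions q_C = (267 - 3q_K)/8 and q_K = (369 - 3q_C)/8.
Substituting one into the other gives q_C = 1029/55 and q_K = 39.1091.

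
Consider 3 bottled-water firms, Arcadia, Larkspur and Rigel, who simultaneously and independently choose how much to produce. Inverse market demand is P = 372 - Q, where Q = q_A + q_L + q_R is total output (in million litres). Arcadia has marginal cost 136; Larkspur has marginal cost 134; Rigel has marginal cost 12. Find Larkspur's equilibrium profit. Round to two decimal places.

870.25

Arcadia's profit: π_A = (372 - Q)q_A - (136q_A). Setting ∂π_A/∂q_A = 0: 236 - 2q_A - (q_L + q_R) = 0.
Larkspur's profit: π_L = (372 - Q)q_L - (134q_L). Setting ∂π_L/∂q_L = 0: 238 - 2q_L - (q_A + q_R) = 0.
Rigel's profit: π_R = (372 - Q)q_R - (12q_R). Setting ∂π_R/∂q_R = 0: 360 - 2q_R - (q_A + q_L) = 0.
Summing all 3 equations gives 834 − 4Q = 0, hence Q = 417/2.
Back-substituting: q_A = (236 − 417/2) = 55/2, q_L = (238 − 417/2) = 59/2, q_R = (360 − 417/2) = 303/2.
Price P = 372 - 417/2 = 327/2.
Larkspur's profit: (327/2 - 134)·(59/2) = 870.2500.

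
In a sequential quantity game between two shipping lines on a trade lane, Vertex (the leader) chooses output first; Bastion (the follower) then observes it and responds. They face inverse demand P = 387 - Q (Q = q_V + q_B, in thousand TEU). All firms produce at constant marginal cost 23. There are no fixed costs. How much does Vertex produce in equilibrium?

The follower Bastion best-responds to any q_V: π_B = (387 - Q)q_B - 23q_B.
Follower FOC: 364 - q_V - 2q_B = 0, so q_B(q_V) = (364 - q_V)/2.
The leader anticipates this reaction. Substituting into P = 387 - Q gives P = 205 - (1/2)q_V, so π_V = (205 - (1/2)q_V)q_V - 23q_V.
Maximising: ∂π_V/∂q_V = 182 - q_V = 0, giving q_V = 182.
Then q_B = (364 - 182)/2 = 91.

182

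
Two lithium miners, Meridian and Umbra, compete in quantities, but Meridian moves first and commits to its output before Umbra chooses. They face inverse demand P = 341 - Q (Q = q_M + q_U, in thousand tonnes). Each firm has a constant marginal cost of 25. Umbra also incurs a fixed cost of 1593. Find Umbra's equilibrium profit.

4648

Solve by backward induction. Given q_M, the follower Umbra maximises π_U = (341 - q_M - q_U)q_U - 25q_U.
∂π_U/∂q_U = 316 - q_M - 2q_U = 0 gives the reaction function q_U = (316 - q_M)/2.
Meridian substitutes q_U(q_M) into its own profit: π_M = q_M(341 - q_M - (316 - q_M)/2) - 25q_M = (183 - (1/2)q_M)q_M - 25q_M.
Maximising: ∂π_M/∂q_M = 158 - q_M = 0, giving q_M = 158.
Then q_U = (316 - 158)/2 = 79.
Price P = 341 - 237 = 104.
Umbra's profit: (104 - 25)·79 - 1593 = 4648.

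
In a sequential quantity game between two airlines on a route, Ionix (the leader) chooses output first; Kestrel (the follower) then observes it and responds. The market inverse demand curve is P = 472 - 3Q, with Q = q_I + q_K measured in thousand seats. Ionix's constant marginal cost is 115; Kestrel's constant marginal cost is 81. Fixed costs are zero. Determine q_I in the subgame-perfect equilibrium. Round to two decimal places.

53.83

The follower Kestrel best-responds to any q_I: π_K = (472 - 3Q)q_K - 81q_K.
Follower FOC: 391 - 3q_I - 6q_K = 0, so q_K(q_I) = (391 - 3q_I)/6.
Ionix substitutes q_K(q_I) into its own profit: π_I = q_I(472 - 3q_I - (391 - 3q_I)/2) - 115q_I = (553/2 - (3/2)q_I)q_I - 115q_I.
Maximising: ∂π_I/∂q_I = 323/2 - 3q_I = 0, giving q_I = 323/6.
Then q_K = (391 - 3·(323/6))/6 = 153/4.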